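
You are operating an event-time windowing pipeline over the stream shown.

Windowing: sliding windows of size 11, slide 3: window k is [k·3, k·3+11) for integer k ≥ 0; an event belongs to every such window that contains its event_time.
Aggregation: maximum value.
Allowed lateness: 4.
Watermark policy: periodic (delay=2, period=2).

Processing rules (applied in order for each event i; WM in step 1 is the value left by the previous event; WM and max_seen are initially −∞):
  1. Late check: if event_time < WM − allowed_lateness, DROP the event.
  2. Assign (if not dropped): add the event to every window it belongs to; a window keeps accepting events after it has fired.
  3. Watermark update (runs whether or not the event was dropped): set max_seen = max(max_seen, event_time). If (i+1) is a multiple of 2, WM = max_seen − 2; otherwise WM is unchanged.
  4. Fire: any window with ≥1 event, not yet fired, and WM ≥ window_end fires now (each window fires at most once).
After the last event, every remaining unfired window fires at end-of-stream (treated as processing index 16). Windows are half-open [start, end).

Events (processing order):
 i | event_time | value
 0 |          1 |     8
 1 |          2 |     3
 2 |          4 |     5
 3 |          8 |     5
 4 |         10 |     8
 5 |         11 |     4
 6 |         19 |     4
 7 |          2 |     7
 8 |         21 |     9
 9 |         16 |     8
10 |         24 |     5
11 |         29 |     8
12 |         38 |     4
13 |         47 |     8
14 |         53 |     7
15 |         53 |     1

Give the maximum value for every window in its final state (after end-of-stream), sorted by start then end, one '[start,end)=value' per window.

i=0 t=1 v=8: → [0,11); WM=−∞
i=1 t=2 v=3: → [0,11); WM=0
i=2 t=4 v=5: → [3,14),[0,11); WM=0
i=3 t=8 v=5: → [6,17),[3,14),[0,11); WM=6
i=4 t=10 v=8: → [9,20),[6,17),[3,14),[0,11); WM=6
i=5 t=11 v=4: → [9,20),[6,17),[3,14); WM=9
i=6 t=19 v=4: → [18,29),[15,26),[12,23),[9,20); WM=9
i=7 t=2 v=7: DROP (t<9-4); WM=17; [0,11) fires=8 [3,14) fires=8 [6,17) fires=8
i=8 t=21 v=9: → [21,32),[18,29),[15,26),[12,23); WM=17
i=9 t=16 v=8: → [15,26),[12,23),[9,20),[6,17); WM=19
i=10 t=24 v=5: → [24,35),[21,32),[18,29),[15,26); WM=19
i=11 t=29 v=8: → [27,38),[24,35),[21,32); WM=27; [9,20) fires=8 [12,23) fires=9 [15,26) fires=9
i=12 t=38 v=4: → [36,47),[33,44),[30,41); WM=27
i=13 t=47 v=8: → [45,56),[42,53),[39,50); WM=45; [18,29) fires=9 [21,32) fires=9 [24,35) fires=8 [27,38) fires=8 [30,41) fires=4 [33,44) fires=4
i=14 t=53 v=7: → [51,62),[48,59),[45,56); WM=45
i=15 t=53 v=1: → [51,62),[48,59),[45,56); WM=51; [36,47) fires=4 [39,50) fires=8

[0,11)=8 [3,14)=8 [6,17)=8 [9,20)=8 [12,23)=9 [15,26)=9 [18,29)=9 [21,32)=9 [24,35)=8 [27,38)=8 [30,41)=4 [33,44)=4 [36,47)=4 [39,50)=8 [42,53)=8 [45,56)=8 [48,59)=7 [51,62)=7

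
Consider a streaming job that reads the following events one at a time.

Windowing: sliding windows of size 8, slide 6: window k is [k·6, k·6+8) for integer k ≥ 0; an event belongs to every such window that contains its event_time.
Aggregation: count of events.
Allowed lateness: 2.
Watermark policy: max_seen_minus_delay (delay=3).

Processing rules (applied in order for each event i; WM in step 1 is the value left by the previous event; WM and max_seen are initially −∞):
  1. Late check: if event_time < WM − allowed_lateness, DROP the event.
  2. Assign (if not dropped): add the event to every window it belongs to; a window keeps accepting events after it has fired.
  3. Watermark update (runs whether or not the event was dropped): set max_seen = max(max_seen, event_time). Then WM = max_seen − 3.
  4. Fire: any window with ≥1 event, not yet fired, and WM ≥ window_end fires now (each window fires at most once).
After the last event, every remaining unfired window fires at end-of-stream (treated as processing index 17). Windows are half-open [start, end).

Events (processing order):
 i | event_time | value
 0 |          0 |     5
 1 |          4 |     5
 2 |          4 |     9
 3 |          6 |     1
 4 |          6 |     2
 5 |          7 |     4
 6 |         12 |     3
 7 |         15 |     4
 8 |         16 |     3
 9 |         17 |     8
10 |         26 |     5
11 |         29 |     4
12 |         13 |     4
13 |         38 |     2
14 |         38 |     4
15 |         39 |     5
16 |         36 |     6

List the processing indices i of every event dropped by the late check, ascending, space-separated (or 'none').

12

i=0 t=0 v=5: → [0,8); WM=-3
i=1 t=4 v=5: → [0,8); WM=1
i=2 t=4 v=9: → [0,8); WM=1
i=3 t=6 v=1: → [6,14),[0,8); WM=3
i=4 t=6 v=2: → [6,14),[0,8); WM=3
i=5 t=7 v=4: → [6,14),[0,8); WM=4
i=6 t=12 v=3: → [12,20),[6,14); WM=9; [0,8) fires=6
i=7 t=15 v=4: → [12,20); WM=12
i=8 t=16 v=3: → [12,20); WM=13
i=9 t=17 v=8: → [12,20); WM=14; [6,14) fires=4
i=10 t=26 v=5: → [24,32); WM=23; [12,20) fires=4
i=11 t=29 v=4: → [24,32); WM=26
i=12 t=13 v=4: DROP (t<26-2); WM=26
i=13 t=38 v=2: → [36,44); WM=35; [24,32) fires=2
i=14 t=38 v=4: → [36,44); WM=35
i=15 t=39 v=5: → [36,44); WM=36
i=16 t=36 v=6: → [36,44),[30,38); WM=36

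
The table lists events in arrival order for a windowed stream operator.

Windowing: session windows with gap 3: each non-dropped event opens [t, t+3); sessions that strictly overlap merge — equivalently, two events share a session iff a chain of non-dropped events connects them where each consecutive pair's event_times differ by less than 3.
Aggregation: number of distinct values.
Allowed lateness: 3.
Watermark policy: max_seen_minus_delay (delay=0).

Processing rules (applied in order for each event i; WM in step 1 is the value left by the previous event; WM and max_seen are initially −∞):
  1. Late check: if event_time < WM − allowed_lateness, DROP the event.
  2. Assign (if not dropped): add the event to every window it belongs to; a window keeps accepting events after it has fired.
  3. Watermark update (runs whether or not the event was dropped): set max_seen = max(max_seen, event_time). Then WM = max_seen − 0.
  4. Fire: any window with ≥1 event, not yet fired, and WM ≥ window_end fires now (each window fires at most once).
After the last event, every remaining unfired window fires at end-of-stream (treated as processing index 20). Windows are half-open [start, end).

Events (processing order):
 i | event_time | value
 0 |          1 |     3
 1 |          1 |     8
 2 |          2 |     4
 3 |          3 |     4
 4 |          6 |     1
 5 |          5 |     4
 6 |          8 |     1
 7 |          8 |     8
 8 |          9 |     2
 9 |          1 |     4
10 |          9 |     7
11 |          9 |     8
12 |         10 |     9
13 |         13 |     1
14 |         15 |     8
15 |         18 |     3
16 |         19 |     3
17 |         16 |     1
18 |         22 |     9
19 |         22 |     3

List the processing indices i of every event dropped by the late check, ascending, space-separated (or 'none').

9

i=0 t=1 v=3: → [1,4); WM=1
i=1 t=1 v=8: → [1,4); WM=1
i=2 t=2 v=4: → [1,5); WM=2
i=3 t=3 v=4: → [1,6); WM=3
i=4 t=6 v=1: → [6,9); WM=6
i=5 t=5 v=4: → [1,9); WM=6
i=6 t=8 v=1: → [1,11); WM=8
i=7 t=8 v=8: → [1,11); WM=8
i=8 t=9 v=2: → [1,12); WM=9
i=9 t=1 v=4: DROP (t<9-3); WM=9
i=10 t=9 v=7: → [1,12); WM=9
i=11 t=9 v=8: → [1,12); WM=9
i=12 t=10 v=9: → [1,13); WM=10
i=13 t=13 v=1: → [13,16); WM=13
i=14 t=15 v=8: → [13,18); WM=15
i=15 t=18 v=3: → [18,21); WM=18
i=16 t=19 v=3: → [18,22); WM=19
i=17 t=16 v=1: → [13,22); WM=19
i=18 t=22 v=9: → [22,25); WM=22
i=19 t=22 v=3: → [22,25); WM=22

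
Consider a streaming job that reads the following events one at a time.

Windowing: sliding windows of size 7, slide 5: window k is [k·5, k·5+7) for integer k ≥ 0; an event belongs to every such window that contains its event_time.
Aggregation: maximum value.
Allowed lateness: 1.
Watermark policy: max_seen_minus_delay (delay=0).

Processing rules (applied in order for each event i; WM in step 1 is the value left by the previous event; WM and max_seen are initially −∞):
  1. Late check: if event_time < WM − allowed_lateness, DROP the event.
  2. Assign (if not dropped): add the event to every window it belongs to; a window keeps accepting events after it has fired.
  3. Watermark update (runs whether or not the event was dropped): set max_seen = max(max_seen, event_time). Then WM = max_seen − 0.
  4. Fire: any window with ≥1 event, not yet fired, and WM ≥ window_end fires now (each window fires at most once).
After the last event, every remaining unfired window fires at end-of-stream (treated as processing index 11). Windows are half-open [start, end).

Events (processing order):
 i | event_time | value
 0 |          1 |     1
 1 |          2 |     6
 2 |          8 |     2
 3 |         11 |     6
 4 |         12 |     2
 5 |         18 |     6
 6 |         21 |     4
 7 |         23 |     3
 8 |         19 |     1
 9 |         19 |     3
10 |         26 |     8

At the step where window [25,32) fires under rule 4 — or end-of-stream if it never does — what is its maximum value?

8

i=0 t=1 v=1: → [0,7); WM=1
i=1 t=2 v=6: → [0,7); WM=2
i=2 t=8 v=2: → [5,12); WM=8; [0,7) fires=6
i=3 t=11 v=6: → [10,17),[5,12); WM=11
i=4 t=12 v=2: → [10,17); WM=12; [5,12) fires=6
i=5 t=18 v=6: → [15,22); WM=18; [10,17) fires=6
i=6 t=21 v=4: → [20,27),[15,22); WM=21
i=7 t=23 v=3: → [20,27); WM=23; [15,22) fires=6
i=8 t=19 v=1: DROP (t<23-1); WM=23
i=9 t=19 v=3: DROP (t<23-1); WM=23
i=10 t=26 v=8: → [25,32),[20,27); WM=26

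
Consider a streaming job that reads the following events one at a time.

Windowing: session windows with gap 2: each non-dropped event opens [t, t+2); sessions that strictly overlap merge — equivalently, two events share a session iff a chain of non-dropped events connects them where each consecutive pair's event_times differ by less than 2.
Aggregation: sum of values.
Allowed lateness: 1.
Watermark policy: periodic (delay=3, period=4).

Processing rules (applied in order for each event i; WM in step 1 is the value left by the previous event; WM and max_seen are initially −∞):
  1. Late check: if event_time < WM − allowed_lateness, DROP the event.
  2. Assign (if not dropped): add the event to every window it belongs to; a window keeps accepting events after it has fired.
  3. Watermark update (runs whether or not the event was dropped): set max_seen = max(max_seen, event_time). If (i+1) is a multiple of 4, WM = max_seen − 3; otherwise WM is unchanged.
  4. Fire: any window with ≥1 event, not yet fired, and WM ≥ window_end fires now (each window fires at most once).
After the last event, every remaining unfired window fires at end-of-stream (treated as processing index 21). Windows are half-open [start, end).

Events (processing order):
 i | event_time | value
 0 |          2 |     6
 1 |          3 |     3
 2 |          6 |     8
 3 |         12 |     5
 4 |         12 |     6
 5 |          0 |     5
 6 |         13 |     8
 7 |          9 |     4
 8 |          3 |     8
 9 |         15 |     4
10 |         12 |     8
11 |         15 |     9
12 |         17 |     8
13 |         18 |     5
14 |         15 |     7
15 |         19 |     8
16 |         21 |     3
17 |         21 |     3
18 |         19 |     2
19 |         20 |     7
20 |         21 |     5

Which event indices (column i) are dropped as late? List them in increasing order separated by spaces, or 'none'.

i=0 t=2 v=6: → [2,4); WM=−∞
i=1 t=3 v=3: → [2,5); WM=−∞
i=2 t=6 v=8: → [6,8); WM=−∞
i=3 t=12 v=5: → [12,14); WM=9
i=4 t=12 v=6: → [12,14); WM=9
i=5 t=0 v=5: DROP (t<9-1); WM=9
i=6 t=13 v=8: → [12,15); WM=9
i=7 t=9 v=4: → [9,11); WM=10
i=8 t=3 v=8: DROP (t<10-1); WM=10
i=9 t=15 v=4: → [15,17); WM=10
i=10 t=12 v=8: → [12,15); WM=10
i=11 t=15 v=9: → [15,17); WM=12
i=12 t=17 v=8: → [17,19); WM=12
i=13 t=18 v=5: → [17,20); WM=12
i=14 t=15 v=7: → [15,17); WM=12
i=15 t=19 v=8: → [17,21); WM=16
i=16 t=21 v=3: → [21,23); WM=16
i=17 t=21 v=3: → [21,23); WM=16
i=18 t=19 v=2: → [17,21); WM=16
i=19 t=20 v=7: → [17,23); WM=18
i=20 t=21 v=5: → [17,23); WM=18

5 8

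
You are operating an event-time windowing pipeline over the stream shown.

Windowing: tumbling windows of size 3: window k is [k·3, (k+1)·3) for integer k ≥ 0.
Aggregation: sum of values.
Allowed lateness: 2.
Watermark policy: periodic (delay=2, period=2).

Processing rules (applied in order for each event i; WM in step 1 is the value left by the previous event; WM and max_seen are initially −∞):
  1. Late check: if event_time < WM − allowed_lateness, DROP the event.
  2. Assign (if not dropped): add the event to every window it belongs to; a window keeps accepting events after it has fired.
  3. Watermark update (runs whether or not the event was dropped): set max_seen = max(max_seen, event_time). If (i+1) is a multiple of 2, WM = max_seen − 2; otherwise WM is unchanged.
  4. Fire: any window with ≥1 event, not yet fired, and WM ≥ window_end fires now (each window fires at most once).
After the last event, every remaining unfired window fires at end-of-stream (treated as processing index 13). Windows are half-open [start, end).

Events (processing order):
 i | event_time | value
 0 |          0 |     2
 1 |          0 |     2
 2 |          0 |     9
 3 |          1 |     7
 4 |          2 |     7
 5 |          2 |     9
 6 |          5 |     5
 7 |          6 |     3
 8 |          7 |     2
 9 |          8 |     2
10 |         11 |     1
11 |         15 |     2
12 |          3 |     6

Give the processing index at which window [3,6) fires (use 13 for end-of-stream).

i=0 t=0 v=2: → [0,3); WM=−∞
i=1 t=0 v=2: → [0,3); WM=-2
i=2 t=0 v=9: → [0,3); WM=-2
i=3 t=1 v=7: → [0,3); WM=-1
i=4 t=2 v=7: → [0,3); WM=-1
i=5 t=2 v=9: → [0,3); WM=0
i=6 t=5 v=5: → [3,6); WM=0
i=7 t=6 v=3: → [6,9); WM=4; [0,3) fires=36
i=8 t=7 v=2: → [6,9); WM=4
i=9 t=8 v=2: → [6,9); WM=6; [3,6) fires=5
i=10 t=11 v=1: → [9,12); WM=6
i=11 t=15 v=2: → [15,18); WM=13; [6,9) fires=7 [9,12) fires=1
i=12 t=3 v=6: DROP (t<13-2); WM=13

9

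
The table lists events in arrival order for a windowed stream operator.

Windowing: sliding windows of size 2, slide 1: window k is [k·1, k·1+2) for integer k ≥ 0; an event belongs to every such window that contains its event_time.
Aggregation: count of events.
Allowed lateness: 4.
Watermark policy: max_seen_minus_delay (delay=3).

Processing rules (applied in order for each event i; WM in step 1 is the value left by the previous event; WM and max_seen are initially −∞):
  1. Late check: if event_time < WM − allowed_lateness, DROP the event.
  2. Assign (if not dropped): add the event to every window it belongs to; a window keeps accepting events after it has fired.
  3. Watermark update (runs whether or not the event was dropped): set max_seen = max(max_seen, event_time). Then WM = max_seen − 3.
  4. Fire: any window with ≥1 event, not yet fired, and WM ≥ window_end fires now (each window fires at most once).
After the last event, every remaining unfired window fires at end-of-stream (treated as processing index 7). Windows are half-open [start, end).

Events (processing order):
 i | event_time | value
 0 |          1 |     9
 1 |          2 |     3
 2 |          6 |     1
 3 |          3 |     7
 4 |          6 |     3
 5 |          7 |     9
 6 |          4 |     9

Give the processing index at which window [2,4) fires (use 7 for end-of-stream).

i=0 t=1 v=9: → [1,3),[0,2); WM=-2
i=1 t=2 v=3: → [2,4),[1,3); WM=-1
i=2 t=6 v=1: → [6,8),[5,7); WM=3; [0,2) fires=1 [1,3) fires=2
i=3 t=3 v=7: → [3,5),[2,4); WM=3
i=4 t=6 v=3: → [6,8),[5,7); WM=3
i=5 t=7 v=9: → [7,9),[6,8); WM=4; [2,4) fires=2
i=6 t=4 v=9: → [4,6),[3,5); WM=4

5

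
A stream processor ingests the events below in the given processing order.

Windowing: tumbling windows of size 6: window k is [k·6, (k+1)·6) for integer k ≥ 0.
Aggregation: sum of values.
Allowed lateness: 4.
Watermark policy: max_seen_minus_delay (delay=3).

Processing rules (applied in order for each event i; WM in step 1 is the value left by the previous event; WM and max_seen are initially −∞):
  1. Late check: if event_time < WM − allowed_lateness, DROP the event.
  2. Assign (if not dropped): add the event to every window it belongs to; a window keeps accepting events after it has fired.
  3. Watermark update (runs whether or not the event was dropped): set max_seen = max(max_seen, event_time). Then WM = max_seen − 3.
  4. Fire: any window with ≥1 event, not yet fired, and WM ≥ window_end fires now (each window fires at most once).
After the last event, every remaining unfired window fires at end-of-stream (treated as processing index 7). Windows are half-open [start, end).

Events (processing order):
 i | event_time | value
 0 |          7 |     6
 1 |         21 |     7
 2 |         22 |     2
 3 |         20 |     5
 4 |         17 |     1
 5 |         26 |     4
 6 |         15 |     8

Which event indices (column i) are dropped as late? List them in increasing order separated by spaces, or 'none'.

i=0 t=7 v=6: → [6,12); WM=4
i=1 t=21 v=7: → [18,24); WM=18; [6,12) fires=6
i=2 t=22 v=2: → [18,24); WM=19
i=3 t=20 v=5: → [18,24); WM=19
i=4 t=17 v=1: → [12,18); WM=19; [12,18) fires=1
i=5 t=26 v=4: → [24,30); WM=23
i=6 t=15 v=8: DROP (t<23-4); WM=23

6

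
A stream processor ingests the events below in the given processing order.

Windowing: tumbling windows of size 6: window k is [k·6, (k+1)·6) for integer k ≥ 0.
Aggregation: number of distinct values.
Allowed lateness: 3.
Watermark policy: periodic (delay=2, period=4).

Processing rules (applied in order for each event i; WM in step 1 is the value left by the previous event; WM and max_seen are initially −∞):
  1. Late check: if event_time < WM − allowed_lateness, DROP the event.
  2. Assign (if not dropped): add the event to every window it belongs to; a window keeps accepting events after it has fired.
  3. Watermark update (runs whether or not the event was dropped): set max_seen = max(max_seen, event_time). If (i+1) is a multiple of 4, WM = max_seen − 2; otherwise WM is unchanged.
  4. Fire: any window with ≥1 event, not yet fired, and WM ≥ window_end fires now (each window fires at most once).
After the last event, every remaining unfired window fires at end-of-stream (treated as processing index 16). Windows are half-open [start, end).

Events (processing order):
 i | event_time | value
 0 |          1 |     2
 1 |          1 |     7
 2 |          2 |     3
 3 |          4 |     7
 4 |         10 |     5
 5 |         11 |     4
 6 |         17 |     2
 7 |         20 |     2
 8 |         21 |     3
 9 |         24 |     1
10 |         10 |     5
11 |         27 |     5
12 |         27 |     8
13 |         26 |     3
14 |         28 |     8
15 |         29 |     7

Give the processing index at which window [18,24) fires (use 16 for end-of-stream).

11

i=0 t=1 v=2: → [0,6); WM=−∞
i=1 t=1 v=7: → [0,6); WM=−∞
i=2 t=2 v=3: → [0,6); WM=−∞
i=3 t=4 v=7: → [0,6); WM=2
i=4 t=10 v=5: → [6,12); WM=2
i=5 t=11 v=4: → [6,12); WM=2
i=6 t=17 v=2: → [12,18); WM=2
i=7 t=20 v=2: → [18,24); WM=18; [0,6) fires=3 [6,12) fires=2 [12,18) fires=1
i=8 t=21 v=3: → [18,24); WM=18
i=9 t=24 v=1: → [24,30); WM=18
i=10 t=10 v=5: DROP (t<18-3); WM=18
i=11 t=27 v=5: → [24,30); WM=25; [18,24) fires=2
i=12 t=27 v=8: → [24,30); WM=25
i=13 t=26 v=3: → [24,30); WM=25
i=14 t=28 v=8: → [24,30); WM=25
i=15 t=29 v=7: → [24,30); WM=27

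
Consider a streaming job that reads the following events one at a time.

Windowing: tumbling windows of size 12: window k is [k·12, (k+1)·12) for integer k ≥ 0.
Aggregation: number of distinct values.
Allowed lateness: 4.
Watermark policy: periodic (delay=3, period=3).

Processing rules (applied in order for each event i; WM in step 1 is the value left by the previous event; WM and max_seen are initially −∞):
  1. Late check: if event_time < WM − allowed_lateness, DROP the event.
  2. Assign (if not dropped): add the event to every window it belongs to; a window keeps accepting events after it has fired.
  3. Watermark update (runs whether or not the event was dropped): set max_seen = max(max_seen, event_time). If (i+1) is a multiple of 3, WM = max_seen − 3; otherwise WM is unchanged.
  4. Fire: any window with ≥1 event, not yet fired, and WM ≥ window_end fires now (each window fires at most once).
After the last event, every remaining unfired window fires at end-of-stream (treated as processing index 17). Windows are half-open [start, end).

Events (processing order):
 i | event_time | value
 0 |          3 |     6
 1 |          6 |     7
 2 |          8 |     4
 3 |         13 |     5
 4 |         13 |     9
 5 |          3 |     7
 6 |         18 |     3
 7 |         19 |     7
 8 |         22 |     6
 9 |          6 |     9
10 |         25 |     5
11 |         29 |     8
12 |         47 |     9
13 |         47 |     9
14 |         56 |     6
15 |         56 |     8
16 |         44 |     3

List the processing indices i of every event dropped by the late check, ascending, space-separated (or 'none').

9 16

i=0 t=3 v=6: → [0,12); WM=−∞
i=1 t=6 v=7: → [0,12); WM=−∞
i=2 t=8 v=4: → [0,12); WM=5
i=3 t=13 v=5: → [12,24); WM=5
i=4 t=13 v=9: → [12,24); WM=5
i=5 t=3 v=7: → [0,12); WM=10
i=6 t=18 v=3: → [12,24); WM=10
i=7 t=19 v=7: → [12,24); WM=10
i=8 t=22 v=6: → [12,24); WM=19; [0,12) fires=3
i=9 t=6 v=9: DROP (t<19-4); WM=19
i=10 t=25 v=5: → [24,36); WM=19
i=11 t=29 v=8: → [24,36); WM=26; [12,24) fires=5
i=12 t=47 v=9: → [36,48); WM=26
i=13 t=47 v=9: → [36,48); WM=26
i=14 t=56 v=6: → [48,60); WM=53; [24,36) fires=2 [36,48) fires=1
i=15 t=56 v=8: → [48,60); WM=53
i=16 t=44 v=3: DROP (t<53-4); WM=53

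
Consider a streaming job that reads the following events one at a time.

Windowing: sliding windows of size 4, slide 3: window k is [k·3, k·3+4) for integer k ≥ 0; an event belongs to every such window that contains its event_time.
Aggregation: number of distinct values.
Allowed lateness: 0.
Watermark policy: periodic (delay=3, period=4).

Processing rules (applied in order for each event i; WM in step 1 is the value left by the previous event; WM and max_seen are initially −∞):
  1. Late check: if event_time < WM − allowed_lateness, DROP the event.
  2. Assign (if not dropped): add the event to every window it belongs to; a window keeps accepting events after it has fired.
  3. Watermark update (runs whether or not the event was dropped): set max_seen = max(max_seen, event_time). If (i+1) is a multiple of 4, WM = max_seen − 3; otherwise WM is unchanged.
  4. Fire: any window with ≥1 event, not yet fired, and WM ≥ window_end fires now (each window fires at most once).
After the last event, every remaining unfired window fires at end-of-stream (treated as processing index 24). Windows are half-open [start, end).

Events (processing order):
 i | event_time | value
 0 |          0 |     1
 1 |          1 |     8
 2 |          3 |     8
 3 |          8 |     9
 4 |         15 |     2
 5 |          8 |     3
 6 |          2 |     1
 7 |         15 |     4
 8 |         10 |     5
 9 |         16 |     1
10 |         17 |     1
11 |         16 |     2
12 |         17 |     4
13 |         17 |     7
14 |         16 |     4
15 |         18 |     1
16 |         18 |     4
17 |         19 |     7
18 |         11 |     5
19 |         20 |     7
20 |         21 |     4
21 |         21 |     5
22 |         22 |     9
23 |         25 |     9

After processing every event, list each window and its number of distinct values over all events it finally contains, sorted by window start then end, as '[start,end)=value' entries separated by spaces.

i=0 t=0 v=1: → [0,4); WM=−∞
i=1 t=1 v=8: → [0,4); WM=−∞
i=2 t=3 v=8: → [3,7),[0,4); WM=−∞
i=3 t=8 v=9: → [6,10); WM=5; [0,4) fires=2
i=4 t=15 v=2: → [15,19),[12,16); WM=5
i=5 t=8 v=3: → [6,10); WM=5
i=6 t=2 v=1: DROP (t<5-0); WM=5
i=7 t=15 v=4: → [15,19),[12,16); WM=12; [3,7) fires=1 [6,10) fires=2
i=8 t=10 v=5: DROP (t<12-0); WM=12
i=9 t=16 v=1: → [15,19); WM=12
i=10 t=17 v=1: → [15,19); WM=12
i=11 t=16 v=2: → [15,19); WM=14
i=12 t=17 v=4: → [15,19); WM=14
i=13 t=17 v=7: → [15,19); WM=14
i=14 t=16 v=4: → [15,19); WM=14
i=15 t=18 v=1: → [18,22),[15,19); WM=15
i=16 t=18 v=4: → [18,22),[15,19); WM=15
i=17 t=19 v=7: → [18,22); WM=15
i=18 t=11 v=5: DROP (t<15-0); WM=15
i=19 t=20 v=7: → [18,22); WM=17; [12,16) fires=2
i=20 t=21 v=4: → [21,25),[18,22); WM=17
i=21 t=21 v=5: → [21,25),[18,22); WM=17
i=22 t=22 v=9: → [21,25); WM=17
i=23 t=25 v=9: → [24,28); WM=22; [15,19) fires=4 [18,22) fires=4

[0,4)=2 [3,7)=1 [6,10)=2 [12,16)=2 [15,19)=4 [18,22)=4 [21,25)=3 [24,28)=1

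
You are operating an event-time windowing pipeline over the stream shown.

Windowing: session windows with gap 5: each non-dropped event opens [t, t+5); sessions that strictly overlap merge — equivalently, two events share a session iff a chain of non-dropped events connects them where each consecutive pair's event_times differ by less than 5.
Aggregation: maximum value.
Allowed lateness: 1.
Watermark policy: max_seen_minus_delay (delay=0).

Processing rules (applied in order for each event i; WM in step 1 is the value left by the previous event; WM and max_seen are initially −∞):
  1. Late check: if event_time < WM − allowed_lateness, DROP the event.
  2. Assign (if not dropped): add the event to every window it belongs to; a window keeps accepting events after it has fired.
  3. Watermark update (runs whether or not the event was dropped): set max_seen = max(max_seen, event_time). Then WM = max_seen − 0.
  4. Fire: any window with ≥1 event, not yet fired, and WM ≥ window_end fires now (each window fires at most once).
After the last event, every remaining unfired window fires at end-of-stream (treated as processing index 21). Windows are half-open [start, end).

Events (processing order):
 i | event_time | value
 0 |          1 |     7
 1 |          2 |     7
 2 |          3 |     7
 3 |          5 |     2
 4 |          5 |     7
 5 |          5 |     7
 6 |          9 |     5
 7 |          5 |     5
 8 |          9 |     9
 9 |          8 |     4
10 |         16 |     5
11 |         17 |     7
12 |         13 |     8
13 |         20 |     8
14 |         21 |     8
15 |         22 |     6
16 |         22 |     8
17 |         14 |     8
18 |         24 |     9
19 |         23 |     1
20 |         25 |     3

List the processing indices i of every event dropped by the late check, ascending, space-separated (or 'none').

7 12 17

i=0 t=1 v=7: → [1,6); WM=1
i=1 t=2 v=7: → [1,7); WM=2
i=2 t=3 v=7: → [1,8); WM=3
i=3 t=5 v=2: → [1,10); WM=5
i=4 t=5 v=7: → [1,10); WM=5
i=5 t=5 v=7: → [1,10); WM=5
i=6 t=9 v=5: → [1,14); WM=9
i=7 t=5 v=5: DROP (t<9-1); WM=9
i=8 t=9 v=9: → [1,14); WM=9
i=9 t=8 v=4: → [1,14); WM=9
i=10 t=16 v=5: → [16,21); WM=16
i=11 t=17 v=7: → [16,22); WM=17
i=12 t=13 v=8: DROP (t<17-1); WM=17
i=13 t=20 v=8: → [16,25); WM=20
i=14 t=21 v=8: → [16,26); WM=21
i=15 t=22 v=6: → [16,27); WM=22
i=16 t=22 v=8: → [16,27); WM=22
i=17 t=14 v=8: DROP (t<22-1); WM=22
i=18 t=24 v=9: → [16,29); WM=24
i=19 t=23 v=1: → [16,29); WM=24
i=20 t=25 v=3: → [16,30); WM=25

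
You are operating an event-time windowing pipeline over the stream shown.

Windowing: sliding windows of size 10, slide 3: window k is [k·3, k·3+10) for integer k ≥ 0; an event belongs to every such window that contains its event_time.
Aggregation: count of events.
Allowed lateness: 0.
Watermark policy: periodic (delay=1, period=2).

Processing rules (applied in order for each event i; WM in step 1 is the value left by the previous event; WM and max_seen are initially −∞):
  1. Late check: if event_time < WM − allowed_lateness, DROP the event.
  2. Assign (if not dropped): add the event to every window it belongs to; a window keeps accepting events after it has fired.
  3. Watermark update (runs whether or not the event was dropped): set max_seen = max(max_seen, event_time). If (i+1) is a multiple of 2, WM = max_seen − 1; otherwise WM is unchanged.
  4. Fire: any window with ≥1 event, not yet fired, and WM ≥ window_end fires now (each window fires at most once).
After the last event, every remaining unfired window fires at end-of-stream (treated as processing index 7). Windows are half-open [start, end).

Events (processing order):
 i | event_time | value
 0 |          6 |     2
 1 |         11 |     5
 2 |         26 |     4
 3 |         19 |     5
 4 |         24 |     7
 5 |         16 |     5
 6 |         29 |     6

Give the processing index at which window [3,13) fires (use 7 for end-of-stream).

i=0 t=6 v=2: → [6,16),[3,13),[0,10); WM=−∞
i=1 t=11 v=5: → [9,19),[6,16),[3,13); WM=10; [0,10) fires=1
i=2 t=26 v=4: → [24,34),[21,31),[18,28); WM=10
i=3 t=19 v=5: → [18,28),[15,25),[12,22); WM=25; [3,13) fires=2 [6,16) fires=2 [9,19) fires=1 [12,22) fires=1 [15,25) fires=1
i=4 t=24 v=7: DROP (t<25-0); WM=25
i=5 t=16 v=5: DROP (t<25-0); WM=25
i=6 t=29 v=6: → [27,37),[24,34),[21,31); WM=25

3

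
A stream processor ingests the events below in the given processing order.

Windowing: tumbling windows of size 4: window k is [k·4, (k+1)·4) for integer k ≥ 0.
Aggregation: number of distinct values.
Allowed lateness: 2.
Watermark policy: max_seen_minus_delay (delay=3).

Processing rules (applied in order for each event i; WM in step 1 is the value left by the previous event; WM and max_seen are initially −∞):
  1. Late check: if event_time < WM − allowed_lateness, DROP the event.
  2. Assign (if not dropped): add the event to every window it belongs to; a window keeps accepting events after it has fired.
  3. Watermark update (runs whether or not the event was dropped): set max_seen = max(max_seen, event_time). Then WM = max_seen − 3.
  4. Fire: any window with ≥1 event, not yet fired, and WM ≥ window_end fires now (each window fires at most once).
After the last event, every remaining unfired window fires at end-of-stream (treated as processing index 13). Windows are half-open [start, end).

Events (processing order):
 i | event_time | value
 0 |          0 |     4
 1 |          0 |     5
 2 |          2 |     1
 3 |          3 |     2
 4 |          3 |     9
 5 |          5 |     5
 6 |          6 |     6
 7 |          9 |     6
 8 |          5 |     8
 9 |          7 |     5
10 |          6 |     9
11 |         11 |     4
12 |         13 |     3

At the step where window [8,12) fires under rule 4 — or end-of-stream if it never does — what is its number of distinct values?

2

i=0 t=0 v=4: → [0,4); WM=-3
i=1 t=0 v=5: → [0,4); WM=-3
i=2 t=2 v=1: → [0,4); WM=-1
i=3 t=3 v=2: → [0,4); WM=0
i=4 t=3 v=9: → [0,4); WM=0
i=5 t=5 v=5: → [4,8); WM=2
i=6 t=6 v=6: → [4,8); WM=3
i=7 t=9 v=6: → [8,12); WM=6; [0,4) fires=5
i=8 t=5 v=8: → [4,8); WM=6
i=9 t=7 v=5: → [4,8); WM=6
i=10 t=6 v=9: → [4,8); WM=6
i=11 t=11 v=4: → [8,12); WM=8; [4,8) fires=4
i=12 t=13 v=3: → [12,16); WM=10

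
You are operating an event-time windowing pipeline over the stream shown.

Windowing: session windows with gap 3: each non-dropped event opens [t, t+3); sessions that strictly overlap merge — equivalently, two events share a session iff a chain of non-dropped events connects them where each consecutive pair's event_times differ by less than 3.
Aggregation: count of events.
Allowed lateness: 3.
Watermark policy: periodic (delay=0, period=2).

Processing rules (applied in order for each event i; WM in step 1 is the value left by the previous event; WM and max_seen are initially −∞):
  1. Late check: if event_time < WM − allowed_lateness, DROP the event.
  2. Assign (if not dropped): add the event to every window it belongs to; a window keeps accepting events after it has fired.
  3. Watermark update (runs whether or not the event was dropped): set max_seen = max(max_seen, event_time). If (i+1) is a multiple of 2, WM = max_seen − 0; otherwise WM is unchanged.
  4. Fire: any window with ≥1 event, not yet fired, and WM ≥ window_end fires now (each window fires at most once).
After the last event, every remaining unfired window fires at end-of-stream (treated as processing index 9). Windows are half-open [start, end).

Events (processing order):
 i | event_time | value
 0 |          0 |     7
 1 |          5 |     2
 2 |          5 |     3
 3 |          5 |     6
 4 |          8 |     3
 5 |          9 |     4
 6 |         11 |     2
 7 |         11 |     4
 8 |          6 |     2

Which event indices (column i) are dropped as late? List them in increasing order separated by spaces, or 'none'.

i=0 t=0 v=7: → [0,3); WM=−∞
i=1 t=5 v=2: → [5,8); WM=5
i=2 t=5 v=3: → [5,8); WM=5
i=3 t=5 v=6: → [5,8); WM=5
i=4 t=8 v=3: → [8,11); WM=5
i=5 t=9 v=4: → [8,12); WM=9
i=6 t=11 v=2: → [8,14); WM=9
i=7 t=11 v=4: → [8,14); WM=11
i=8 t=6 v=2: DROP (t<11-3); WM=11

8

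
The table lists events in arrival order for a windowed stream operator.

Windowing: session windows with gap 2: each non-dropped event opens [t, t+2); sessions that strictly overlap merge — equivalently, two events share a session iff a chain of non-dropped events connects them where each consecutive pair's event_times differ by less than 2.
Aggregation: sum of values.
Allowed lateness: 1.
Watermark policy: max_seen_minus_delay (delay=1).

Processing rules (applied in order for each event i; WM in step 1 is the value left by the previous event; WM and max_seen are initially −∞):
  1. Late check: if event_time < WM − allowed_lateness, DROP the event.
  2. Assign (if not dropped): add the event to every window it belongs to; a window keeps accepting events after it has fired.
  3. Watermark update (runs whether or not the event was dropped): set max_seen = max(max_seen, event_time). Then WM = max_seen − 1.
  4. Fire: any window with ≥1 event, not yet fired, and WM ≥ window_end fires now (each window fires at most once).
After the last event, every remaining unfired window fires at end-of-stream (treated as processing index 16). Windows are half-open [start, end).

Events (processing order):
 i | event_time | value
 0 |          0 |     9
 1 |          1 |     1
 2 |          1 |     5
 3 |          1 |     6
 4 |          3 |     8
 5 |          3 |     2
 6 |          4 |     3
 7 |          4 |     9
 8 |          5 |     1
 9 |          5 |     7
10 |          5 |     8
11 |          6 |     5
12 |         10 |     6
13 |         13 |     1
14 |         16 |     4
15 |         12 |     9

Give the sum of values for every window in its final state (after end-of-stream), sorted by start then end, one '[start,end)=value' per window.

i=0 t=0 v=9: → [0,2); WM=-1
i=1 t=1 v=1: → [0,3); WM=0
i=2 t=1 v=5: → [0,3); WM=0
i=3 t=1 v=6: → [0,3); WM=0
i=4 t=3 v=8: → [3,5); WM=2
i=5 t=3 v=2: → [3,5); WM=2
i=6 t=4 v=3: → [3,6); WM=3
i=7 t=4 v=9: → [3,6); WM=3
i=8 t=5 v=1: → [3,7); WM=4
i=9 t=5 v=7: → [3,7); WM=4
i=10 t=5 v=8: → [3,7); WM=4
i=11 t=6 v=5: → [3,8); WM=5
i=12 t=10 v=6: → [10,12); WM=9
i=13 t=13 v=1: → [13,15); WM=12
i=14 t=16 v=4: → [16,18); WM=15
i=15 t=12 v=9: DROP (t<15-1); WM=15

[0,3)=21 [3,8)=43 [10,12)=6 [13,15)=1 [16,18)=4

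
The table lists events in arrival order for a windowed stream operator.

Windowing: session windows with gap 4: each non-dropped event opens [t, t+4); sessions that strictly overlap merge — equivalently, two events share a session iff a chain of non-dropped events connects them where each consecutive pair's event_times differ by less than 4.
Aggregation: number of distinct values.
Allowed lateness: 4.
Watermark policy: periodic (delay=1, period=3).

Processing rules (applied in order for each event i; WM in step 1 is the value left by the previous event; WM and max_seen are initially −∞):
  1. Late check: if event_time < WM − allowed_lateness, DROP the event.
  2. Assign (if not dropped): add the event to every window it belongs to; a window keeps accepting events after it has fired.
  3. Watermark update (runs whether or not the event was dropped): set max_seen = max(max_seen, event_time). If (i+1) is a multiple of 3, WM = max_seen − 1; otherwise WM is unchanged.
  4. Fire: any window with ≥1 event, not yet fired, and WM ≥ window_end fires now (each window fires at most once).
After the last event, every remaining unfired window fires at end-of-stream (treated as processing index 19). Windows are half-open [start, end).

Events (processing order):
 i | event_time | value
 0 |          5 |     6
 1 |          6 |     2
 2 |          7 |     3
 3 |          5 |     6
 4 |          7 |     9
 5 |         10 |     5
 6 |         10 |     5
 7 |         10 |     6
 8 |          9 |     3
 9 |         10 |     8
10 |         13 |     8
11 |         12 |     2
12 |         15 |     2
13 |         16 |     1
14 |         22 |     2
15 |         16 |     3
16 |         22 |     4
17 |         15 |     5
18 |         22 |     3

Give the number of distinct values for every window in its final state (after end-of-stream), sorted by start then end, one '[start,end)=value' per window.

i=0 t=5 v=6: → [5,9); WM=−∞
i=1 t=6 v=2: → [5,10); WM=−∞
i=2 t=7 v=3: → [5,11); WM=6
i=3 t=5 v=6: → [5,11); WM=6
i=4 t=7 v=9: → [5,11); WM=6
i=5 t=10 v=5: → [5,14); WM=9
i=6 t=10 v=5: → [5,14); WM=9
i=7 t=10 v=6: → [5,14); WM=9
i=8 t=9 v=3: → [5,14); WM=9
i=9 t=10 v=8: → [5,14); WM=9
i=10 t=13 v=8: → [5,17); WM=9
i=11 t=12 v=2: → [5,17); WM=12
i=12 t=15 v=2: → [5,19); WM=12
i=13 t=16 v=1: → [5,20); WM=12
i=14 t=22 v=2: → [22,26); WM=21
i=15 t=16 v=3: DROP (t<21-4); WM=21
i=16 t=22 v=4: → [22,26); WM=21
i=17 t=15 v=5: DROP (t<21-4); WM=21
i=18 t=22 v=3: → [22,26); WM=21

[5,20)=7 [22,26)=3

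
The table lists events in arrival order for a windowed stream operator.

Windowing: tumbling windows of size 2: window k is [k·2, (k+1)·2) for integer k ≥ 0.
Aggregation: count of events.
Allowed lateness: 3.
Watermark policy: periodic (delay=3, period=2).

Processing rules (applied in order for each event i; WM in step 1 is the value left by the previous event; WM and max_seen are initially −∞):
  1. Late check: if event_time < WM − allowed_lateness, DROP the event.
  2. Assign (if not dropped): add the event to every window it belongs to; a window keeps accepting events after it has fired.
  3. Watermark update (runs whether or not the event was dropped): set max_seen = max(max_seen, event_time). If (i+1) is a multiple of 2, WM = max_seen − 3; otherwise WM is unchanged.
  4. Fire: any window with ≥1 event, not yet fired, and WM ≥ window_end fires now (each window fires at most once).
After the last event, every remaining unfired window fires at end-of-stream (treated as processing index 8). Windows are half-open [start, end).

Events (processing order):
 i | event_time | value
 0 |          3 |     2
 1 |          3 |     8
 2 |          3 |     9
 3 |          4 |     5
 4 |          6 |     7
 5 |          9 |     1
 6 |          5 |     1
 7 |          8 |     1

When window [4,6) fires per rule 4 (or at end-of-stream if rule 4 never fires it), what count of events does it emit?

1

i=0 t=3 v=2: → [2,4); WM=−∞
i=1 t=3 v=8: → [2,4); WM=0
i=2 t=3 v=9: → [2,4); WM=0
i=3 t=4 v=5: → [4,6); WM=1
i=4 t=6 v=7: → [6,8); WM=1
i=5 t=9 v=1: → [8,10); WM=6; [2,4) fires=3 [4,6) fires=1
i=6 t=5 v=1: → [4,6); WM=6
i=7 t=8 v=1: → [8,10); WM=6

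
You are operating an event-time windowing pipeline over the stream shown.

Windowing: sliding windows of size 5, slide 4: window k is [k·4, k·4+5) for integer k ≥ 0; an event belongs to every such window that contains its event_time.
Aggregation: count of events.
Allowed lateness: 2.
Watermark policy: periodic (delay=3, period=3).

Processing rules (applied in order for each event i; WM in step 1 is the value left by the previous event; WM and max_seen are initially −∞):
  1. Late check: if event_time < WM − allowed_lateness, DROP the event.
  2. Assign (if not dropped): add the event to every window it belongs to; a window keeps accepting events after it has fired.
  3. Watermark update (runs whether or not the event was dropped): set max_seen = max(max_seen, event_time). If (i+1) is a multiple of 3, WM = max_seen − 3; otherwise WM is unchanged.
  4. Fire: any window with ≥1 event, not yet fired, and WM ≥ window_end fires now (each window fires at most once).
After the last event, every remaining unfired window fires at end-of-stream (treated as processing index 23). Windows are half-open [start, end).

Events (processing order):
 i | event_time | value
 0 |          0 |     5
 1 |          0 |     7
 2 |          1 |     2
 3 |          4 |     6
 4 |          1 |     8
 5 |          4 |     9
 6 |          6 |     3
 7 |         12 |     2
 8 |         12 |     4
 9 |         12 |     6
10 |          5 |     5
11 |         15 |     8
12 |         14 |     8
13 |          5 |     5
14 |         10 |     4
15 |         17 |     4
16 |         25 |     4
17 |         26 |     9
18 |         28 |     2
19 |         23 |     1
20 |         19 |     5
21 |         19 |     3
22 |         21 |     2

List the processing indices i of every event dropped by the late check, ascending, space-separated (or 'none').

i=0 t=0 v=5: → [0,5); WM=−∞
i=1 t=0 v=7: → [0,5); WM=−∞
i=2 t=1 v=2: → [0,5); WM=-2
i=3 t=4 v=6: → [4,9),[0,5); WM=-2
i=4 t=1 v=8: → [0,5); WM=-2
i=5 t=4 v=9: → [4,9),[0,5); WM=1
i=6 t=6 v=3: → [4,9); WM=1
i=7 t=12 v=2: → [12,17),[8,13); WM=1
i=8 t=12 v=4: → [12,17),[8,13); WM=9; [0,5) fires=6 [4,9) fires=3
i=9 t=12 v=6: → [12,17),[8,13); WM=9
i=10 t=5 v=5: DROP (t<9-2); WM=9
i=11 t=15 v=8: → [12,17); WM=12
i=12 t=14 v=8: → [12,17); WM=12
i=13 t=5 v=5: DROP (t<12-2); WM=12
i=14 t=10 v=4: → [8,13); WM=12
i=15 t=17 v=4: → [16,21); WM=12
i=16 t=25 v=4: → [24,29); WM=12
i=17 t=26 v=9: → [24,29); WM=23; [8,13) fires=4 [12,17) fires=5 [16,21) fires=1
i=18 t=28 v=2: → [28,33),[24,29); WM=23
i=19 t=23 v=1: → [20,25); WM=23
i=20 t=19 v=5: DROP (t<23-2); WM=25; [20,25) fires=1
i=21 t=19 v=3: DROP (t<25-2); WM=25
i=22 t=21 v=2: DROP (t<25-2); WM=25

10 13 20 21 22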